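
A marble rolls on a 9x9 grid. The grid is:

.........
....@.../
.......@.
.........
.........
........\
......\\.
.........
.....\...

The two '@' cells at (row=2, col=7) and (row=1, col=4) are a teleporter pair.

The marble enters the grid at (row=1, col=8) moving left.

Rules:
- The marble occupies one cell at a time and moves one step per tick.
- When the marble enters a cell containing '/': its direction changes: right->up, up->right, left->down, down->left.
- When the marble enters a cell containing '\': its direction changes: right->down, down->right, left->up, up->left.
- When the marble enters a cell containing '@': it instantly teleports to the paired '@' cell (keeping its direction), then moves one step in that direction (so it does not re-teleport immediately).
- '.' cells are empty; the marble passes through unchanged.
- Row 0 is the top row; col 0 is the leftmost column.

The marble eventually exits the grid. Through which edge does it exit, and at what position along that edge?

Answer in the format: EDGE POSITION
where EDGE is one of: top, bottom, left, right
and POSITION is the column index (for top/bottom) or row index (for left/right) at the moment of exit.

Step 1: enter (1,8), '/' deflects left->down, move down to (2,8)
Step 2: enter (2,8), '.' pass, move down to (3,8)
Step 3: enter (3,8), '.' pass, move down to (4,8)
Step 4: enter (4,8), '.' pass, move down to (5,8)
Step 5: enter (5,8), '\' deflects down->right, move right to (5,9)
Step 6: at (5,9) — EXIT via right edge, pos 5

Answer: right 5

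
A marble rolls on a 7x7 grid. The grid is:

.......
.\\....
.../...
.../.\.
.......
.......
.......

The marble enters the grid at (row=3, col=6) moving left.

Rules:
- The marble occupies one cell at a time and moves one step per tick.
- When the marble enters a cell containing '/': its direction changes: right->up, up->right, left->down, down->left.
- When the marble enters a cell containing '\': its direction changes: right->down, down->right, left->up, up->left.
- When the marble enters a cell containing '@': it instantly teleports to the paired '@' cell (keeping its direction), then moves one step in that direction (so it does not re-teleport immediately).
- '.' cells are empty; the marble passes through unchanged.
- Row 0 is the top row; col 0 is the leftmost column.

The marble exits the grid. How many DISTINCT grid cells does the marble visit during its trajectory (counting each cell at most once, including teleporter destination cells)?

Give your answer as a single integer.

Answer: 5

Derivation:
Step 1: enter (3,6), '.' pass, move left to (3,5)
Step 2: enter (3,5), '\' deflects left->up, move up to (2,5)
Step 3: enter (2,5), '.' pass, move up to (1,5)
Step 4: enter (1,5), '.' pass, move up to (0,5)
Step 5: enter (0,5), '.' pass, move up to (-1,5)
Step 6: at (-1,5) — EXIT via top edge, pos 5
Distinct cells visited: 5 (path length 5)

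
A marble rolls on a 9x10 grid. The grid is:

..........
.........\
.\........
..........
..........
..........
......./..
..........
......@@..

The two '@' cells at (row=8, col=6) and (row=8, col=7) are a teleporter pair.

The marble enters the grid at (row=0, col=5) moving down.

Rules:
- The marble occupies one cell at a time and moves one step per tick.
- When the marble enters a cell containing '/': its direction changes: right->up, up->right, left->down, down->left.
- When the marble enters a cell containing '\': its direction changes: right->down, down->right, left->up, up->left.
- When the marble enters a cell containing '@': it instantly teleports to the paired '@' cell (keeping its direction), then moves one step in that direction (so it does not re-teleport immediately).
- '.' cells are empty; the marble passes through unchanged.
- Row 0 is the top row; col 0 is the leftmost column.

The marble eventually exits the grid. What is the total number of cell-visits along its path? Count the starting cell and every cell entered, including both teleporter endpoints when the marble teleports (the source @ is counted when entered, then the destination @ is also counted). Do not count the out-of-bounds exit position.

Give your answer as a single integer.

Answer: 9

Derivation:
Step 1: enter (0,5), '.' pass, move down to (1,5)
Step 2: enter (1,5), '.' pass, move down to (2,5)
Step 3: enter (2,5), '.' pass, move down to (3,5)
Step 4: enter (3,5), '.' pass, move down to (4,5)
Step 5: enter (4,5), '.' pass, move down to (5,5)
Step 6: enter (5,5), '.' pass, move down to (6,5)
Step 7: enter (6,5), '.' pass, move down to (7,5)
Step 8: enter (7,5), '.' pass, move down to (8,5)
Step 9: enter (8,5), '.' pass, move down to (9,5)
Step 10: at (9,5) — EXIT via bottom edge, pos 5
Path length (cell visits): 9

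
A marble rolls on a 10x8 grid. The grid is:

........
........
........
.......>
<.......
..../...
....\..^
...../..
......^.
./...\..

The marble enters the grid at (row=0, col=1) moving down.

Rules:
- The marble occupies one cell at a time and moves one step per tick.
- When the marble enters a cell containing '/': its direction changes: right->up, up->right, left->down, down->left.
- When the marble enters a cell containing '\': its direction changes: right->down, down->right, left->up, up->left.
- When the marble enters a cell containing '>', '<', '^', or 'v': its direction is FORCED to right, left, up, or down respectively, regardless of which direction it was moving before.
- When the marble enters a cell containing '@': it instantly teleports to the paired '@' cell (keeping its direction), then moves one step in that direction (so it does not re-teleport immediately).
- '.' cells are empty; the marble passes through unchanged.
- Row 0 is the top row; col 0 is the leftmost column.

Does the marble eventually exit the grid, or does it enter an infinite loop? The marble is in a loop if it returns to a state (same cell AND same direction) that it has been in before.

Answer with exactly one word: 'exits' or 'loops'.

Step 1: enter (0,1), '.' pass, move down to (1,1)
Step 2: enter (1,1), '.' pass, move down to (2,1)
Step 3: enter (2,1), '.' pass, move down to (3,1)
Step 4: enter (3,1), '.' pass, move down to (4,1)
Step 5: enter (4,1), '.' pass, move down to (5,1)
Step 6: enter (5,1), '.' pass, move down to (6,1)
Step 7: enter (6,1), '.' pass, move down to (7,1)
Step 8: enter (7,1), '.' pass, move down to (8,1)
Step 9: enter (8,1), '.' pass, move down to (9,1)
Step 10: enter (9,1), '/' deflects down->left, move left to (9,0)
Step 11: enter (9,0), '.' pass, move left to (9,-1)
Step 12: at (9,-1) — EXIT via left edge, pos 9

Answer: exits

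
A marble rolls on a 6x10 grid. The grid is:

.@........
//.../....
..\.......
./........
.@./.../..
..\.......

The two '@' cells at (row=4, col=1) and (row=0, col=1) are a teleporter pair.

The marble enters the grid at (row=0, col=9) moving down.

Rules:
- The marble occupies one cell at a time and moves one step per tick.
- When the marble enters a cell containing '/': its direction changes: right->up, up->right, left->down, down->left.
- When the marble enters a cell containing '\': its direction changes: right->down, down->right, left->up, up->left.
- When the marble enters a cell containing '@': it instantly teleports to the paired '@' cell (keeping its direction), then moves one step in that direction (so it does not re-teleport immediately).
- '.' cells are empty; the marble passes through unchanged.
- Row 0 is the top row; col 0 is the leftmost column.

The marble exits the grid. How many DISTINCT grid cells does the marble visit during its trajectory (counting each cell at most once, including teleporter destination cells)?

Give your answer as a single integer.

Step 1: enter (0,9), '.' pass, move down to (1,9)
Step 2: enter (1,9), '.' pass, move down to (2,9)
Step 3: enter (2,9), '.' pass, move down to (3,9)
Step 4: enter (3,9), '.' pass, move down to (4,9)
Step 5: enter (4,9), '.' pass, move down to (5,9)
Step 6: enter (5,9), '.' pass, move down to (6,9)
Step 7: at (6,9) — EXIT via bottom edge, pos 9
Distinct cells visited: 6 (path length 6)

Answer: 6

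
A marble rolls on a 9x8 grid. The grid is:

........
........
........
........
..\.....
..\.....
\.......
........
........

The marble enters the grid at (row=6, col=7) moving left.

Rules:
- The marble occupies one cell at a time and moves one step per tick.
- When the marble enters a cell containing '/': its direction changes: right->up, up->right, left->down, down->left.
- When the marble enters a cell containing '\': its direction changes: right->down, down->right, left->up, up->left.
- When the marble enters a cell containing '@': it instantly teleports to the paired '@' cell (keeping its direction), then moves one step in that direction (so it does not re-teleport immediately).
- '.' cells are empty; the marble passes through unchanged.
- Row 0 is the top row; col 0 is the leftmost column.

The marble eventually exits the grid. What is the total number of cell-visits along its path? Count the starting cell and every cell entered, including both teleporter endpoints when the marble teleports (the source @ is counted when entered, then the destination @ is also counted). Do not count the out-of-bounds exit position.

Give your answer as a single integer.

Step 1: enter (6,7), '.' pass, move left to (6,6)
Step 2: enter (6,6), '.' pass, move left to (6,5)
Step 3: enter (6,5), '.' pass, move left to (6,4)
Step 4: enter (6,4), '.' pass, move left to (6,3)
Step 5: enter (6,3), '.' pass, move left to (6,2)
Step 6: enter (6,2), '.' pass, move left to (6,1)
Step 7: enter (6,1), '.' pass, move left to (6,0)
Step 8: enter (6,0), '\' deflects left->up, move up to (5,0)
Step 9: enter (5,0), '.' pass, move up to (4,0)
Step 10: enter (4,0), '.' pass, move up to (3,0)
Step 11: enter (3,0), '.' pass, move up to (2,0)
Step 12: enter (2,0), '.' pass, move up to (1,0)
Step 13: enter (1,0), '.' pass, move up to (0,0)
Step 14: enter (0,0), '.' pass, move up to (-1,0)
Step 15: at (-1,0) — EXIT via top edge, pos 0
Path length (cell visits): 14

Answer: 14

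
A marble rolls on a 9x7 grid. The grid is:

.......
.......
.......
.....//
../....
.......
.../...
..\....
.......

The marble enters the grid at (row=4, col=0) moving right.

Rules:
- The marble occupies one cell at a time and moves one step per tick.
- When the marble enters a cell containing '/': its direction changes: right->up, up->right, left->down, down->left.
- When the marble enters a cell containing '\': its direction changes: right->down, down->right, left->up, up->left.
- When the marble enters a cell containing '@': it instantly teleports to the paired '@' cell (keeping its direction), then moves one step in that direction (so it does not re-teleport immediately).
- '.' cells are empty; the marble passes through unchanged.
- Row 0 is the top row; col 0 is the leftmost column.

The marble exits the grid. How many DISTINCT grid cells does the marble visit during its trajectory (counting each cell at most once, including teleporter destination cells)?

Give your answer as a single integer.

Step 1: enter (4,0), '.' pass, move right to (4,1)
Step 2: enter (4,1), '.' pass, move right to (4,2)
Step 3: enter (4,2), '/' deflects right->up, move up to (3,2)
Step 4: enter (3,2), '.' pass, move up to (2,2)
Step 5: enter (2,2), '.' pass, move up to (1,2)
Step 6: enter (1,2), '.' pass, move up to (0,2)
Step 7: enter (0,2), '.' pass, move up to (-1,2)
Step 8: at (-1,2) — EXIT via top edge, pos 2
Distinct cells visited: 7 (path length 7)

Answer: 7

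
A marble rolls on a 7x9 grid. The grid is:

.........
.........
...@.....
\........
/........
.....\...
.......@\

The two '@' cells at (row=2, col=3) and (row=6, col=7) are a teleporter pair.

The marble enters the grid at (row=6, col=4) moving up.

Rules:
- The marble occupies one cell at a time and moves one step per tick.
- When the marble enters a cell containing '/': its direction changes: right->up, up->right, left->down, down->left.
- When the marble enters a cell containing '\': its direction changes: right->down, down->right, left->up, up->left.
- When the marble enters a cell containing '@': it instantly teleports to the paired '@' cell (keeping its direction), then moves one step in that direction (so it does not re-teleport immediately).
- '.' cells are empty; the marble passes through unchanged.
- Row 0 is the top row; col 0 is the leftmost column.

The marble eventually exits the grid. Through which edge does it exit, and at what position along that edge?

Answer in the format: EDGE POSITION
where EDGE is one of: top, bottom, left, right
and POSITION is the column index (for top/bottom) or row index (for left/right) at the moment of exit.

Step 1: enter (6,4), '.' pass, move up to (5,4)
Step 2: enter (5,4), '.' pass, move up to (4,4)
Step 3: enter (4,4), '.' pass, move up to (3,4)
Step 4: enter (3,4), '.' pass, move up to (2,4)
Step 5: enter (2,4), '.' pass, move up to (1,4)
Step 6: enter (1,4), '.' pass, move up to (0,4)
Step 7: enter (0,4), '.' pass, move up to (-1,4)
Step 8: at (-1,4) — EXIT via top edge, pos 4

Answer: top 4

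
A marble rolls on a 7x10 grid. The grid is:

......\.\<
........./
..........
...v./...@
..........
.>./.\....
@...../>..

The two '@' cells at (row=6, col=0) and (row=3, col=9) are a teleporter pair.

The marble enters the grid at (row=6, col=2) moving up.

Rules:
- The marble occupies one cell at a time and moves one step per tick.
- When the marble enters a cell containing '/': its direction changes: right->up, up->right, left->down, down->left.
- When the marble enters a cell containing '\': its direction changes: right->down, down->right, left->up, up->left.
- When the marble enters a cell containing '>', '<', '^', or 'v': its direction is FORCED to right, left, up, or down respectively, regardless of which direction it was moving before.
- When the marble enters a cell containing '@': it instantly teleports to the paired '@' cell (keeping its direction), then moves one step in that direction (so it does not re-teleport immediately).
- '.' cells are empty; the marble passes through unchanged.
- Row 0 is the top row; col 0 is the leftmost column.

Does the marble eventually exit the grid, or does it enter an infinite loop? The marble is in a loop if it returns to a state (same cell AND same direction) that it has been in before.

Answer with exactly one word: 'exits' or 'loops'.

Step 1: enter (6,2), '.' pass, move up to (5,2)
Step 2: enter (5,2), '.' pass, move up to (4,2)
Step 3: enter (4,2), '.' pass, move up to (3,2)
Step 4: enter (3,2), '.' pass, move up to (2,2)
Step 5: enter (2,2), '.' pass, move up to (1,2)
Step 6: enter (1,2), '.' pass, move up to (0,2)
Step 7: enter (0,2), '.' pass, move up to (-1,2)
Step 8: at (-1,2) — EXIT via top edge, pos 2

Answer: exits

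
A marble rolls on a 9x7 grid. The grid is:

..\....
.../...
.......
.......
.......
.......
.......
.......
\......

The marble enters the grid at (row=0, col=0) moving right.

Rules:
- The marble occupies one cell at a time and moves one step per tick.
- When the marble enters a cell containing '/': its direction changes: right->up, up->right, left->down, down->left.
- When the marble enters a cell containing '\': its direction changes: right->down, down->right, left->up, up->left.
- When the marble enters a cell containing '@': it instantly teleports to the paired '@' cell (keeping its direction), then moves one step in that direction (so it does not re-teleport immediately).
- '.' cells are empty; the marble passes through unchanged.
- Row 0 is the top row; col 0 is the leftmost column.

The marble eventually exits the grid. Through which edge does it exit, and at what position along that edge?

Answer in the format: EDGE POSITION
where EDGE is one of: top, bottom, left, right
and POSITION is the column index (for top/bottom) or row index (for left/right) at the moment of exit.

Answer: bottom 2

Derivation:
Step 1: enter (0,0), '.' pass, move right to (0,1)
Step 2: enter (0,1), '.' pass, move right to (0,2)
Step 3: enter (0,2), '\' deflects right->down, move down to (1,2)
Step 4: enter (1,2), '.' pass, move down to (2,2)
Step 5: enter (2,2), '.' pass, move down to (3,2)
Step 6: enter (3,2), '.' pass, move down to (4,2)
Step 7: enter (4,2), '.' pass, move down to (5,2)
Step 8: enter (5,2), '.' pass, move down to (6,2)
Step 9: enter (6,2), '.' pass, move down to (7,2)
Step 10: enter (7,2), '.' pass, move down to (8,2)
Step 11: enter (8,2), '.' pass, move down to (9,2)
Step 12: at (9,2) — EXIT via bottom edge, pos 2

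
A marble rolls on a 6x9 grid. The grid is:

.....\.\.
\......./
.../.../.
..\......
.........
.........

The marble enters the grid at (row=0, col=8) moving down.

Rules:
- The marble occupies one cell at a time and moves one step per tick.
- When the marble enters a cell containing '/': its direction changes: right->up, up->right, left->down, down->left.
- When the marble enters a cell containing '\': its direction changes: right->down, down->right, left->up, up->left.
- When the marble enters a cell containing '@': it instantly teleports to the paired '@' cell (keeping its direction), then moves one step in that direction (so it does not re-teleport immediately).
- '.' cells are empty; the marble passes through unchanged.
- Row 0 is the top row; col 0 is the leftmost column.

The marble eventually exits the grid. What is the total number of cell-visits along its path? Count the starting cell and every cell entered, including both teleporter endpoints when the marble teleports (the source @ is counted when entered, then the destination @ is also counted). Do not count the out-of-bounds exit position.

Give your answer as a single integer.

Step 1: enter (0,8), '.' pass, move down to (1,8)
Step 2: enter (1,8), '/' deflects down->left, move left to (1,7)
Step 3: enter (1,7), '.' pass, move left to (1,6)
Step 4: enter (1,6), '.' pass, move left to (1,5)
Step 5: enter (1,5), '.' pass, move left to (1,4)
Step 6: enter (1,4), '.' pass, move left to (1,3)
Step 7: enter (1,3), '.' pass, move left to (1,2)
Step 8: enter (1,2), '.' pass, move left to (1,1)
Step 9: enter (1,1), '.' pass, move left to (1,0)
Step 10: enter (1,0), '\' deflects left->up, move up to (0,0)
Step 11: enter (0,0), '.' pass, move up to (-1,0)
Step 12: at (-1,0) — EXIT via top edge, pos 0
Path length (cell visits): 11

Answer: 11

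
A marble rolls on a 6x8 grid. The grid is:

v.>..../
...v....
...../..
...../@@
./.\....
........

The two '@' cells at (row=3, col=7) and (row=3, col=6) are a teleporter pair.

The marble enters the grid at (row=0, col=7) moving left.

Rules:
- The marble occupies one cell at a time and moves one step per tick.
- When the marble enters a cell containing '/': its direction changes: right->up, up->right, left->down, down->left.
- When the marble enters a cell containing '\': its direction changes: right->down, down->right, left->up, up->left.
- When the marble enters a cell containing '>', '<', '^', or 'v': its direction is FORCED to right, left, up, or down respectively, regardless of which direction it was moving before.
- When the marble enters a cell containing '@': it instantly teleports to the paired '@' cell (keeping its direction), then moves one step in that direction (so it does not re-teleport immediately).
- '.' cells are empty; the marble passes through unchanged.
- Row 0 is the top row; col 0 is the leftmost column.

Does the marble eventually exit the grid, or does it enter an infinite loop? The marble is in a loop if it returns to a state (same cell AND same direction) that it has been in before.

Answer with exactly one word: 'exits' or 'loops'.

Answer: exits

Derivation:
Step 1: enter (0,7), '/' deflects left->down, move down to (1,7)
Step 2: enter (1,7), '.' pass, move down to (2,7)
Step 3: enter (2,7), '.' pass, move down to (3,7)
Step 4: enter (3,7), '@' teleport (3,7)->(3,6), also enter (3,6), move down to (4,6)
Step 5: enter (4,6), '.' pass, move down to (5,6)
Step 6: enter (5,6), '.' pass, move down to (6,6)
Step 7: at (6,6) — EXIT via bottom edge, pos 6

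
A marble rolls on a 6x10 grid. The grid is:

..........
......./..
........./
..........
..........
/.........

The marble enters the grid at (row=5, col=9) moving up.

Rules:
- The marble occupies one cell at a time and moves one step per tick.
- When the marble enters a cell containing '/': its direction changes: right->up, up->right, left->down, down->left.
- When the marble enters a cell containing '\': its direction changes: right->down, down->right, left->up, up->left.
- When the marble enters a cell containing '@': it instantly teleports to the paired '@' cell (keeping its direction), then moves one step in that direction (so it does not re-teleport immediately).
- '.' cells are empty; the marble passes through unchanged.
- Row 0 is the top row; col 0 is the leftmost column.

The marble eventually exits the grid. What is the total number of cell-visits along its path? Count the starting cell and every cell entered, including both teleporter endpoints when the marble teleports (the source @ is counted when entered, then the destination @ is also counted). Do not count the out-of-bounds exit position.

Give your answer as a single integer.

Step 1: enter (5,9), '.' pass, move up to (4,9)
Step 2: enter (4,9), '.' pass, move up to (3,9)
Step 3: enter (3,9), '.' pass, move up to (2,9)
Step 4: enter (2,9), '/' deflects up->right, move right to (2,10)
Step 5: at (2,10) — EXIT via right edge, pos 2
Path length (cell visits): 4

Answer: 4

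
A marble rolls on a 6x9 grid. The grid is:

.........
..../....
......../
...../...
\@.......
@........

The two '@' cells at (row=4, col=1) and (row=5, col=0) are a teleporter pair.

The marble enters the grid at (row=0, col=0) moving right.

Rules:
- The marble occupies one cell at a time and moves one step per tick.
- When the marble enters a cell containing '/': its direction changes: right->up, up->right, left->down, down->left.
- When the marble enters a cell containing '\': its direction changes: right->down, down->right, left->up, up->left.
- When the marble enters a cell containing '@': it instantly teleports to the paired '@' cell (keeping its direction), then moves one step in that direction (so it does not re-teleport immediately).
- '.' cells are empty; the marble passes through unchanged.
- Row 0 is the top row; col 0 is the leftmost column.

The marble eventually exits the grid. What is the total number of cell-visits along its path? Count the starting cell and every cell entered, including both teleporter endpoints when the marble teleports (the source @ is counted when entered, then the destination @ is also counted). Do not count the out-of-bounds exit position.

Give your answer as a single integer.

Step 1: enter (0,0), '.' pass, move right to (0,1)
Step 2: enter (0,1), '.' pass, move right to (0,2)
Step 3: enter (0,2), '.' pass, move right to (0,3)
Step 4: enter (0,3), '.' pass, move right to (0,4)
Step 5: enter (0,4), '.' pass, move right to (0,5)
Step 6: enter (0,5), '.' pass, move right to (0,6)
Step 7: enter (0,6), '.' pass, move right to (0,7)
Step 8: enter (0,7), '.' pass, move right to (0,8)
Step 9: enter (0,8), '.' pass, move right to (0,9)
Step 10: at (0,9) — EXIT via right edge, pos 0
Path length (cell visits): 9

Answer: 9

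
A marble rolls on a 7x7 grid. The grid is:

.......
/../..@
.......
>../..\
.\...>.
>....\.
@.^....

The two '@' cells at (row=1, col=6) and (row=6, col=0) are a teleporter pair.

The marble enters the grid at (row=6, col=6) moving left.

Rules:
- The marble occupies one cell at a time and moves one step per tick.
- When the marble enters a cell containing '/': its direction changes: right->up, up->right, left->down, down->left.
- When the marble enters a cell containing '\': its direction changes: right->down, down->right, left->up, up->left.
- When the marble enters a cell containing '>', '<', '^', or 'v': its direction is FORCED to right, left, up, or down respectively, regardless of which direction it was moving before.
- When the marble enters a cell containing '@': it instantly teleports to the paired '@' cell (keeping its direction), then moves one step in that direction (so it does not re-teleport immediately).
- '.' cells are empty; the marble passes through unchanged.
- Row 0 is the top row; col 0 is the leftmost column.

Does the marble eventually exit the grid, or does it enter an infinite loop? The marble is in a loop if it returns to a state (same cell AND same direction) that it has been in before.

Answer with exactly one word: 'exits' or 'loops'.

Step 1: enter (6,6), '.' pass, move left to (6,5)
Step 2: enter (6,5), '.' pass, move left to (6,4)
Step 3: enter (6,4), '.' pass, move left to (6,3)
Step 4: enter (6,3), '.' pass, move left to (6,2)
Step 5: enter (6,2), '^' forces left->up, move up to (5,2)
Step 6: enter (5,2), '.' pass, move up to (4,2)
Step 7: enter (4,2), '.' pass, move up to (3,2)
Step 8: enter (3,2), '.' pass, move up to (2,2)
Step 9: enter (2,2), '.' pass, move up to (1,2)
Step 10: enter (1,2), '.' pass, move up to (0,2)
Step 11: enter (0,2), '.' pass, move up to (-1,2)
Step 12: at (-1,2) — EXIT via top edge, pos 2

Answer: exits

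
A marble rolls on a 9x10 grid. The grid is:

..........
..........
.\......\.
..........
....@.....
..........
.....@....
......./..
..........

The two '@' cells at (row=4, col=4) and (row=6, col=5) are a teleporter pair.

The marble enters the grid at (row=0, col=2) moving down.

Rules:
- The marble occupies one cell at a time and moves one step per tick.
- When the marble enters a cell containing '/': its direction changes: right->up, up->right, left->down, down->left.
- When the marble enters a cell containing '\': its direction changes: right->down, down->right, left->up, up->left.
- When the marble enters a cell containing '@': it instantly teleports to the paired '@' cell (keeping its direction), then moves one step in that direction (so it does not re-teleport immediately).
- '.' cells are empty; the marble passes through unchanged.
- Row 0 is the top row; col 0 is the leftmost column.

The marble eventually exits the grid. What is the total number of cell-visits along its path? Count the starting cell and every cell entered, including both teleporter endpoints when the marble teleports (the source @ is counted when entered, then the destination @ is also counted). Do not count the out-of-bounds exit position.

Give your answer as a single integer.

Answer: 9

Derivation:
Step 1: enter (0,2), '.' pass, move down to (1,2)
Step 2: enter (1,2), '.' pass, move down to (2,2)
Step 3: enter (2,2), '.' pass, move down to (3,2)
Step 4: enter (3,2), '.' pass, move down to (4,2)
Step 5: enter (4,2), '.' pass, move down to (5,2)
Step 6: enter (5,2), '.' pass, move down to (6,2)
Step 7: enter (6,2), '.' pass, move down to (7,2)
Step 8: enter (7,2), '.' pass, move down to (8,2)
Step 9: enter (8,2), '.' pass, move down to (9,2)
Step 10: at (9,2) — EXIT via bottom edge, pos 2
Path length (cell visits): 9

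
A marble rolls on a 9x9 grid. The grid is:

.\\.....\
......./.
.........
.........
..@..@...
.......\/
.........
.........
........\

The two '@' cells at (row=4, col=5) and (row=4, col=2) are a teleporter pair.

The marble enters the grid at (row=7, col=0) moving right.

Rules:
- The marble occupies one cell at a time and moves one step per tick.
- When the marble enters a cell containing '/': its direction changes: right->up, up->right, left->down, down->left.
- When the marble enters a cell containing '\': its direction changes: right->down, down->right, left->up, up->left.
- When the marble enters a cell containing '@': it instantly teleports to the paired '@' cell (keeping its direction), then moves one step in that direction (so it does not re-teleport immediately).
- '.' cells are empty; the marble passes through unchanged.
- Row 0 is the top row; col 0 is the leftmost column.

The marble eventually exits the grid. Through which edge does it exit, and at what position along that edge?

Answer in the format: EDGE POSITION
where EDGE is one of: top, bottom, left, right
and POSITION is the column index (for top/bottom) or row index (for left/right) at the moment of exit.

Step 1: enter (7,0), '.' pass, move right to (7,1)
Step 2: enter (7,1), '.' pass, move right to (7,2)
Step 3: enter (7,2), '.' pass, move right to (7,3)
Step 4: enter (7,3), '.' pass, move right to (7,4)
Step 5: enter (7,4), '.' pass, move right to (7,5)
Step 6: enter (7,5), '.' pass, move right to (7,6)
Step 7: enter (7,6), '.' pass, move right to (7,7)
Step 8: enter (7,7), '.' pass, move right to (7,8)
Step 9: enter (7,8), '.' pass, move right to (7,9)
Step 10: at (7,9) — EXIT via right edge, pos 7

Answer: right 7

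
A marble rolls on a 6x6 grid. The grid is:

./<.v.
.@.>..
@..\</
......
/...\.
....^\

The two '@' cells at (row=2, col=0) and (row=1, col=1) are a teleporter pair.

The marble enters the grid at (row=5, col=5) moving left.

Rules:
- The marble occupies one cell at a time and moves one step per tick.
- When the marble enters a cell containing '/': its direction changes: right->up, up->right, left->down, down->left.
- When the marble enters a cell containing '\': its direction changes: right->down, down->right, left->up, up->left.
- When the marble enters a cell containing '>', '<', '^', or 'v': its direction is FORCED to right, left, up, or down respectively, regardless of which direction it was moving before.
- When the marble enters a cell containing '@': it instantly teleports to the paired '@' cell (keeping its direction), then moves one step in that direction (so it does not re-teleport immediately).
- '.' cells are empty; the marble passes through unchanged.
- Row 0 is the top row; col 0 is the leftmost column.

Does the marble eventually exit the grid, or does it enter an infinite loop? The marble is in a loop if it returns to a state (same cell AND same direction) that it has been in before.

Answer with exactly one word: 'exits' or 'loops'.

Answer: exits

Derivation:
Step 1: enter (5,5), '\' deflects left->up, move up to (4,5)
Step 2: enter (4,5), '.' pass, move up to (3,5)
Step 3: enter (3,5), '.' pass, move up to (2,5)
Step 4: enter (2,5), '/' deflects up->right, move right to (2,6)
Step 5: at (2,6) — EXIT via right edge, pos 2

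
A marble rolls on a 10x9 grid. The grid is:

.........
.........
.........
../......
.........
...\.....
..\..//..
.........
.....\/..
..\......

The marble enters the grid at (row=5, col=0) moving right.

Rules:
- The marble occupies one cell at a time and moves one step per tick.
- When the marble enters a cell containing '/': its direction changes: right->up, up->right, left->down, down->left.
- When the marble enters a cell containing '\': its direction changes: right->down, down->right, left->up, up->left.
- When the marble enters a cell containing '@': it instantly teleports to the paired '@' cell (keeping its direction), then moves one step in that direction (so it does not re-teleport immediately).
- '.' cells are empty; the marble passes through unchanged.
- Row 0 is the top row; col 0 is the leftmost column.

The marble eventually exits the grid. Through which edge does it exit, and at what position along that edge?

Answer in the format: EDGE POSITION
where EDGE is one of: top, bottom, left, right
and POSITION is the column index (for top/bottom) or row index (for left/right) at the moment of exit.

Step 1: enter (5,0), '.' pass, move right to (5,1)
Step 2: enter (5,1), '.' pass, move right to (5,2)
Step 3: enter (5,2), '.' pass, move right to (5,3)
Step 4: enter (5,3), '\' deflects right->down, move down to (6,3)
Step 5: enter (6,3), '.' pass, move down to (7,3)
Step 6: enter (7,3), '.' pass, move down to (8,3)
Step 7: enter (8,3), '.' pass, move down to (9,3)
Step 8: enter (9,3), '.' pass, move down to (10,3)
Step 9: at (10,3) — EXIT via bottom edge, pos 3

Answer: bottom 3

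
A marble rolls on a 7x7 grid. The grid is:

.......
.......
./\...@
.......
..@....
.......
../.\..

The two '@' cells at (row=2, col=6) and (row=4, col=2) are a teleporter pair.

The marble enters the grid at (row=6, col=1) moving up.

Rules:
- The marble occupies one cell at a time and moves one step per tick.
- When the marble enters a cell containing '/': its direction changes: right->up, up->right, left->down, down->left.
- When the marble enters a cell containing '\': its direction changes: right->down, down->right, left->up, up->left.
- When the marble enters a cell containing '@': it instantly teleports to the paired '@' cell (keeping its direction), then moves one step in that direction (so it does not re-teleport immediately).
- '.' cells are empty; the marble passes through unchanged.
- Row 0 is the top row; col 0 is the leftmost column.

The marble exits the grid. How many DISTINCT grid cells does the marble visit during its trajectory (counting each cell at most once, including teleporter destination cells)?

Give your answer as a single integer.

Answer: 13

Derivation:
Step 1: enter (6,1), '.' pass, move up to (5,1)
Step 2: enter (5,1), '.' pass, move up to (4,1)
Step 3: enter (4,1), '.' pass, move up to (3,1)
Step 4: enter (3,1), '.' pass, move up to (2,1)
Step 5: enter (2,1), '/' deflects up->right, move right to (2,2)
Step 6: enter (2,2), '\' deflects right->down, move down to (3,2)
Step 7: enter (3,2), '.' pass, move down to (4,2)
Step 8: enter (4,2), '@' teleport (4,2)->(2,6), also enter (2,6), move down to (3,6)
Step 9: enter (3,6), '.' pass, move down to (4,6)
Step 10: enter (4,6), '.' pass, move down to (5,6)
Step 11: enter (5,6), '.' pass, move down to (6,6)
Step 12: enter (6,6), '.' pass, move down to (7,6)
Step 13: at (7,6) — EXIT via bottom edge, pos 6
Distinct cells visited: 13 (path length 13)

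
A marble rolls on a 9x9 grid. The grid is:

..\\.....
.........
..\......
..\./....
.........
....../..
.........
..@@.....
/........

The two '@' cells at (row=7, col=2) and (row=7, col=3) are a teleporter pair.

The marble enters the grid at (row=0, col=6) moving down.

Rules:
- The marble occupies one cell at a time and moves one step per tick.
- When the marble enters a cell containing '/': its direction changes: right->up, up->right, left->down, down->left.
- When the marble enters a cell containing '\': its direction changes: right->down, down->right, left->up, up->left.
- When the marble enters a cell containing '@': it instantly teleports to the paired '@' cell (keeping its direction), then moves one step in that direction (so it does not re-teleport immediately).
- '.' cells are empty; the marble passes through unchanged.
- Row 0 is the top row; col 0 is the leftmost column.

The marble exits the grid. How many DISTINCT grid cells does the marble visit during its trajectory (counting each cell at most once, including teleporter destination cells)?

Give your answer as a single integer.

Answer: 12

Derivation:
Step 1: enter (0,6), '.' pass, move down to (1,6)
Step 2: enter (1,6), '.' pass, move down to (2,6)
Step 3: enter (2,6), '.' pass, move down to (3,6)
Step 4: enter (3,6), '.' pass, move down to (4,6)
Step 5: enter (4,6), '.' pass, move down to (5,6)
Step 6: enter (5,6), '/' deflects down->left, move left to (5,5)
Step 7: enter (5,5), '.' pass, move left to (5,4)
Step 8: enter (5,4), '.' pass, move left to (5,3)
Step 9: enter (5,3), '.' pass, move left to (5,2)
Step 10: enter (5,2), '.' pass, move left to (5,1)
Step 11: enter (5,1), '.' pass, move left to (5,0)
Step 12: enter (5,0), '.' pass, move left to (5,-1)
Step 13: at (5,-1) — EXIT via left edge, pos 5
Distinct cells visited: 12 (path length 12)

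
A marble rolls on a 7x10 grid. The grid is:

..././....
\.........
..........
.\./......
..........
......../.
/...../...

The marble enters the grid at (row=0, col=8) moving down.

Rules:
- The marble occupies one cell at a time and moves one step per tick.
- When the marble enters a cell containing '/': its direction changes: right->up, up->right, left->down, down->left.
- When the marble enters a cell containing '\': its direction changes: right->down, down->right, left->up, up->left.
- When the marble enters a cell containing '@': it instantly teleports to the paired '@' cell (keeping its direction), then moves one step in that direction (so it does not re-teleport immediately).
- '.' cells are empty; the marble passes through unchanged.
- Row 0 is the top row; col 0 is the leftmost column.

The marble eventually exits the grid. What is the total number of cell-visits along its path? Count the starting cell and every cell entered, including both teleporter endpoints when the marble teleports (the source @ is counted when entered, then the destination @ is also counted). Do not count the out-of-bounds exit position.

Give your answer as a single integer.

Answer: 14

Derivation:
Step 1: enter (0,8), '.' pass, move down to (1,8)
Step 2: enter (1,8), '.' pass, move down to (2,8)
Step 3: enter (2,8), '.' pass, move down to (3,8)
Step 4: enter (3,8), '.' pass, move down to (4,8)
Step 5: enter (4,8), '.' pass, move down to (5,8)
Step 6: enter (5,8), '/' deflects down->left, move left to (5,7)
Step 7: enter (5,7), '.' pass, move left to (5,6)
Step 8: enter (5,6), '.' pass, move left to (5,5)
Step 9: enter (5,5), '.' pass, move left to (5,4)
Step 10: enter (5,4), '.' pass, move left to (5,3)
Step 11: enter (5,3), '.' pass, move left to (5,2)
Step 12: enter (5,2), '.' pass, move left to (5,1)
Step 13: enter (5,1), '.' pass, move left to (5,0)
Step 14: enter (5,0), '.' pass, move left to (5,-1)
Step 15: at (5,-1) — EXIT via left edge, pos 5
Path length (cell visits): 14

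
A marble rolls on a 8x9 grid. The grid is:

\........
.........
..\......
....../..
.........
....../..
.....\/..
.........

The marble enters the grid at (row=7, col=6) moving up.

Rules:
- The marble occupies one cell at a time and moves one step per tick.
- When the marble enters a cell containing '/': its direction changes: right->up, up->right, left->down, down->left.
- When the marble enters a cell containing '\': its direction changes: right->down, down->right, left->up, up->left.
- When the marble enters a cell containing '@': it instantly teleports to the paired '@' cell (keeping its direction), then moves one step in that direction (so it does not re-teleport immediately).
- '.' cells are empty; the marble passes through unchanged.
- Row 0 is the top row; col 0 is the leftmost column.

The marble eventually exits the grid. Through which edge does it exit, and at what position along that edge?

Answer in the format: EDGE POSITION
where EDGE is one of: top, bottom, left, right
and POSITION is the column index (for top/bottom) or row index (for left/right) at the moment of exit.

Step 1: enter (7,6), '.' pass, move up to (6,6)
Step 2: enter (6,6), '/' deflects up->right, move right to (6,7)
Step 3: enter (6,7), '.' pass, move right to (6,8)
Step 4: enter (6,8), '.' pass, move right to (6,9)
Step 5: at (6,9) — EXIT via right edge, pos 6

Answer: right 6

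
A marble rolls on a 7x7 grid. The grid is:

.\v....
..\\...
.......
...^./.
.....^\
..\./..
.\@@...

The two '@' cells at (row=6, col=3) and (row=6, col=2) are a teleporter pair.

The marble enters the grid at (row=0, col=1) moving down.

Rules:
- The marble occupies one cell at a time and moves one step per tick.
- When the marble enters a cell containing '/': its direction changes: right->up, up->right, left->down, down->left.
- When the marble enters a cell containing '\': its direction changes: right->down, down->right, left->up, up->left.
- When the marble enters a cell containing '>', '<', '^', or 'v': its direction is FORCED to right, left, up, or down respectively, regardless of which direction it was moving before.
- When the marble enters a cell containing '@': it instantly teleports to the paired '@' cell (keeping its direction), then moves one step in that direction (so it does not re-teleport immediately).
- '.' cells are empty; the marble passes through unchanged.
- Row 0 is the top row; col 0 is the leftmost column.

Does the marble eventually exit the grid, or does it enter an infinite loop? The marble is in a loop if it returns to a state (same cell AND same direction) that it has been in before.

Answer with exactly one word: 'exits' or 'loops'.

Answer: loops

Derivation:
Step 1: enter (0,1), '\' deflects down->right, move right to (0,2)
Step 2: enter (0,2), 'v' forces right->down, move down to (1,2)
Step 3: enter (1,2), '\' deflects down->right, move right to (1,3)
Step 4: enter (1,3), '\' deflects right->down, move down to (2,3)
Step 5: enter (2,3), '.' pass, move down to (3,3)
Step 6: enter (3,3), '^' forces down->up, move up to (2,3)
Step 7: enter (2,3), '.' pass, move up to (1,3)
Step 8: enter (1,3), '\' deflects up->left, move left to (1,2)
Step 9: enter (1,2), '\' deflects left->up, move up to (0,2)
Step 10: enter (0,2), 'v' forces up->down, move down to (1,2)
Step 11: at (1,2) dir=down — LOOP DETECTED (seen before)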